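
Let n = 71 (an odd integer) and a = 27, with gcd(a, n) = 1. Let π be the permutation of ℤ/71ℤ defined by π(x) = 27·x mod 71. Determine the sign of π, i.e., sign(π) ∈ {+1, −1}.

+1

Orbit of 19 under x↦27x: [19, 16, 6, 20, 43, 25, 36]… (length divides ord_71(27)).
π_27 has 3 disjoint cycles with lengths [35, 35, 1] on {0,…,70}.
With 3 cycles on 71 points, sign = (−1)^{71−3} = +1.
(27|71)_J = +1 (Zolotarev's lemma cross-check).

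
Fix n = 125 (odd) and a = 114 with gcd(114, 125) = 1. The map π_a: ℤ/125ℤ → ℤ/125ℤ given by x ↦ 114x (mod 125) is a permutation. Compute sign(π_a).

+1

Trace 99: π^k(99) = [99, 36, 104, 106, 84, 76, 39] for k=0..6.
The orbit structure of x ↦ 114x mod 125: 7 orbits of sizes [50, 50, 10, 10, 2, 2, 1].
n − c = 125 − 7 = 118; sign = (−1)^118 = +1.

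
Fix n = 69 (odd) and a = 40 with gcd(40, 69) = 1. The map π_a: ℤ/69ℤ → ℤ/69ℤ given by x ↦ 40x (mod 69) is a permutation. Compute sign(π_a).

Trace 49: π^k(49) = [49, 28, 16, 19, 1, 40, 13] for k=0..6.
Cycle lengths of π_40 on ℤ/69ℤ: [22, 22, 22, 1, 1, 1]; 6 cycles in total.
Σ(ℓ_i−1) = 69−6 = 63; sign = (−1)^63 = -1.
The Jacobi symbol (40|69) = -1 (Zolotarev) agrees.

-1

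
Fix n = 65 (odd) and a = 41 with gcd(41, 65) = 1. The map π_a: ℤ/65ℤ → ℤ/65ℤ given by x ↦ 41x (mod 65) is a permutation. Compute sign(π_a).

-1

Start at x=61: 61 → 31 → 36 → 46 → 1 → 41 → 56 → … (one orbit).
Decompose π into cycles: lengths [12, 12, 12, 12, 12, 1, 1, 1, 1, 1] (10 cycles, including the fixed point 0).
10 cycles on 65: each ℓ→(−1)^(ℓ−1), product (−1)^55 = -1.
(41|65)_J = -1 (Zolotarev's lemma cross-check).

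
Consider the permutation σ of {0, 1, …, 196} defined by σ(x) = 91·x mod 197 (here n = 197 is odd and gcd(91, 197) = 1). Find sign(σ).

-1

Start at x=134: 134 → 177 → 150 → 57 → 65 → 5 → 61 → … (one orbit).
Cycle lengths of π_91 on ℤ/197ℤ: [196, 1]; 2 cycles in total.
197 − 2 = 195 transpositions; sign(π) = (−1)^195 = -1.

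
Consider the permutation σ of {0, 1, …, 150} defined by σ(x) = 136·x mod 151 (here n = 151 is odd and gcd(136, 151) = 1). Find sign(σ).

Start at x=94: 94 → 100 → 10 → 1 → 136 → 74 → 98 → … (one orbit).
Decompose π into cycles: lengths [75, 75, 1] (3 cycles, including the fixed point 0).
Σ(ℓ_i−1) = 151−3 = 148; sign = (−1)^148 = +1.

+1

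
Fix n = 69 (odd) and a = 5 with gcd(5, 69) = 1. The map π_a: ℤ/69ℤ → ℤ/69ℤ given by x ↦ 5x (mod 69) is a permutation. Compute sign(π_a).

+1

Start at x=16: 16 → 11 → 55 → 68 → 64 → 44 → 13 → … (one orbit).
5 cycles of lengths [22, 22, 22, 2, 1].
With 5 cycles on 69 points, sign = (−1)^{69−5} = +1.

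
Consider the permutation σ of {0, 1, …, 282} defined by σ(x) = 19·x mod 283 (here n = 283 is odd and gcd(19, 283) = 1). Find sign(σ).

Trace 222: π^k(222) = [222, 256, 53, 158, 172, 155, 115] for k=0..6.
Cycle lengths of π_19 on ℤ/283ℤ: [94, 94, 94, 1]; 4 cycles in total.
n − c = 283 − 4 = 279; sign = (−1)^279 = -1.

-1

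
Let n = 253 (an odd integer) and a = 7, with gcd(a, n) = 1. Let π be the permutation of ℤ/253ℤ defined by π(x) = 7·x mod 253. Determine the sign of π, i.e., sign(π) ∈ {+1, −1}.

+1

Orbit of 236 under x↦7x: [236, 134, 179, 241, 169, 171, 185]… (length divides ord_253(7)).
π_7 has 5 disjoint cycles with lengths [110, 110, 22, 10, 1] on {0,…,252}.
n − c = 253 − 5 = 248; sign = (−1)^248 = +1.
Via Zolotarev, sign(π_{7}) = (7|253) = +1.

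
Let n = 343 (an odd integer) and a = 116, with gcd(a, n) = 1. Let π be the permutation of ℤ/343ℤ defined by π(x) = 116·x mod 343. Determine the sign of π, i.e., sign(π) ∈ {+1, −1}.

Trace 263: π^k(263) = [263, 324, 197, 214, 128, 99, 165] for k=0..6.
The orbit structure of x ↦ 116x mod 343: 31 orbits of sizes [21, 21, 21, 21, 21, 21, 21, 21, 21, 21, 21, 21, 21, 21, 3, 3, 3, 3, 3, 3, 3, 3, 3, 3, 3, 3, 3, 3, 3, 3, 1].
With 31 cycles on 343 points, sign = (−1)^{343−31} = +1.

+1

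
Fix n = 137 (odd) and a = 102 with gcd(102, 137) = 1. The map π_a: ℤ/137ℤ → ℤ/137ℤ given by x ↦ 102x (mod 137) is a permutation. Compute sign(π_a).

Orbit of 81 under x↦102x: [81, 42, 37, 75, 115, 85, 39]… (length divides ord_137(102)).
The orbit structure of x ↦ 102x mod 137: 2 orbits of sizes [136, 1].
n − c = 137 − 2 = 135; sign = (−1)^135 = -1.
Zolotarev: (102|137) = -1, matching the cycle-count sign.

-1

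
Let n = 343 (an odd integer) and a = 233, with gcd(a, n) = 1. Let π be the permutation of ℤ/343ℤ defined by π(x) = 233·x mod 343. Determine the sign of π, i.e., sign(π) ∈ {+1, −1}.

+1

Trace 78: π^k(78) = [78, 338, 207, 211, 114, 151, 197] for k=0..6.
7 cycles of lengths [147, 147, 21, 21, 3, 3, 1].
With 7 cycles on 343 points, sign = (−1)^{343−7} = +1.
Zolotarev: (233|343) = +1, matching the cycle-count sign.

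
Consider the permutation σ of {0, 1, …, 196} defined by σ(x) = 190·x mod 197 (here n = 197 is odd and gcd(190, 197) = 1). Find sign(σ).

+1

Orbit of 178 under x↦190x: [178, 133, 54, 16, 85, 193, 28]… (length divides ord_197(190)).
Cycle lengths of π_190 on ℤ/197ℤ: [49, 49, 49, 49, 1]; 5 cycles in total.
5 cycles on 197: each ℓ→(−1)^(ℓ−1), product (−1)^192 = +1.
Via Zolotarev, sign(π_{190}) = (190|197) = +1.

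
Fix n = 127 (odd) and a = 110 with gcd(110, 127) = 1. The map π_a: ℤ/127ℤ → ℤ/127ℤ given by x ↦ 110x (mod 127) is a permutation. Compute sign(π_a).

-1

Start at x=86: 86 → 62 → 89 → 11 → 67 → 4 → 59 → … (one orbit).
Cycle type of π: 126 + 1; total 2 cycles.
Σ(ℓ_i−1) = 127−2 = 125; sign = (−1)^125 = -1.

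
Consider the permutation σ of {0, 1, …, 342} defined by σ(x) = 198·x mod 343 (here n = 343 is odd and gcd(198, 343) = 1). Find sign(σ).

Start at x=284: 284 → 323 → 156 → 18 → 134 → 121 → 291 → … (one orbit).
Cycle type of π: 147×2 + 21×2 + 3×2 + 1; total 7 cycles.
With 7 cycles on 343 points, sign = (−1)^{343−7} = +1.
Via Zolotarev, sign(π_{198}) = (198|343) = +1.

+1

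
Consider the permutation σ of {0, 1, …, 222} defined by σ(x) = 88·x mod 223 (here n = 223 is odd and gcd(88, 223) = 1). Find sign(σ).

Start at x=109: 109 → 3 → 41 → 40 → 175 → 13 → 29 → … (one orbit).
The orbit structure of x ↦ 88x mod 223: 2 orbits of sizes [222, 1].
2 cycles on 223: each ℓ→(−1)^(ℓ−1), product (−1)^221 = -1.

-1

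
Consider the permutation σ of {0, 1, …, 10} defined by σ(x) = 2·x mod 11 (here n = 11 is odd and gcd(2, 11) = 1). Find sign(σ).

Trace 3: π^k(3) = [3, 6, 1, 2, 4, 8, 5] for k=0..6.
The orbit structure of x ↦ 2x mod 11: 2 orbits of sizes [10, 1].
n − c = 11 − 2 = 9; sign = (−1)^9 = -1.

-1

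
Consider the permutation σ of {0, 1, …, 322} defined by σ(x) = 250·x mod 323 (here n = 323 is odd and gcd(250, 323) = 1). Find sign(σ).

Trace 126: π^k(126) = [126, 169, 260, 77, 193, 123, 65] for k=0..6.
Cycle lengths of π_250 on ℤ/323ℤ: [144, 144, 18, 16, 1]; 5 cycles in total.
Σ(ℓ_i−1) = 323−5 = 318; sign = (−1)^318 = +1.
Zolotarev: (250|323) = +1, matching the cycle-count sign.

+1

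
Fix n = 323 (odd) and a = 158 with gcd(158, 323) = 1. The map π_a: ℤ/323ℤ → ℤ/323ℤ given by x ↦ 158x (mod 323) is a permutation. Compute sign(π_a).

Trace 172: π^k(172) = [172, 44, 169, 216, 213, 62, 106] for k=0..6.
π_158 has 6 disjoint cycles with lengths [144, 144, 16, 9, 9, 1] on {0,…,322}.
sign(π) = (−1)^{n − #cycles} = (−1)^{323−6} = (−1)^317 = -1.

-1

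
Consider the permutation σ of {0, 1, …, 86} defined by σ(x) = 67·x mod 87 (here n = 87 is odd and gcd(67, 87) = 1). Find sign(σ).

+1

Start at x=52: 52 → 4 → 7 → 34 → 16 → 28 → 49 → … (one orbit).
9 cycles of lengths [14, 14, 14, 14, 14, 14, 1, 1, 1].
sign(π) = (−1)^{n − #cycles} = (−1)^{87−9} = (−1)^78 = +1.
Check: (67/87) = +1 by Zolotarev.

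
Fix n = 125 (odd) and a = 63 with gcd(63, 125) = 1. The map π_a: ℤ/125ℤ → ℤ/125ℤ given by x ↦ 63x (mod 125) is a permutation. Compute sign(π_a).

Trace 121: π^k(121) = [121, 123, 124, 62, 31, 78, 39] for k=0..6.
π_63 has 4 disjoint cycles with lengths [100, 20, 4, 1] on {0,…,124}.
4 cycles on 125: each ℓ→(−1)^(ℓ−1), product (−1)^121 = -1.

-1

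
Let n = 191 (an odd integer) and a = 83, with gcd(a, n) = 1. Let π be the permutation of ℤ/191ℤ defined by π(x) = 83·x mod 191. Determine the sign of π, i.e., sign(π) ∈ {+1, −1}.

Start at x=41: 41 → 156 → 151 → 118 → 53 → 6 → 116 → … (one orbit).
The orbit structure of x ↦ 83x mod 191: 2 orbits of sizes [190, 1].
sign(π) = (−1)^{n − #cycles} = (−1)^{191−2} = (−1)^189 = -1.

-1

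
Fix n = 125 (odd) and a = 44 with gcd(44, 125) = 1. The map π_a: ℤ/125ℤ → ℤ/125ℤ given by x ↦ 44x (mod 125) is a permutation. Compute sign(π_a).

Start at x=69: 69 → 36 → 84 → 71 → 124 → 81 → 64 → … (one orbit).
Cycle type of π: 50×2 + 10×2 + 2×2 + 1; total 7 cycles.
sign(π) = (−1)^{n − #cycles} = (−1)^{125−7} = (−1)^118 = +1.
(44|125)_J = +1 (Zolotarev's lemma cross-check).

+1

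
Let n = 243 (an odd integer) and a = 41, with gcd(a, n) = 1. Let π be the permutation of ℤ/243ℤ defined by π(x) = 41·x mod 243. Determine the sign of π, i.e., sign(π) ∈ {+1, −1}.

-1

Start at x=89: 89 → 4 → 164 → 163 → 122 → 142 → 233 → … (one orbit).
Cycle lengths of π_41 on ℤ/243ℤ: [162, 54, 18, 6, 2, 1]; 6 cycles in total.
n − c = 243 − 6 = 237; sign = (−1)^237 = -1.
The Jacobi symbol (41|243) = -1 (Zolotarev) agrees.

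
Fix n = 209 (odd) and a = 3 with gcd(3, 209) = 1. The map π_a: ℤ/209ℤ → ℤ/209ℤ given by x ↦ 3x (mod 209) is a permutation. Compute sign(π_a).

Start at x=202: 202 → 188 → 146 → 20 → 60 → 180 → 122 → … (one orbit).
6 cycles of lengths [90, 90, 18, 5, 5, 1].
n − c = 209 − 6 = 203; sign = (−1)^203 = -1.

-1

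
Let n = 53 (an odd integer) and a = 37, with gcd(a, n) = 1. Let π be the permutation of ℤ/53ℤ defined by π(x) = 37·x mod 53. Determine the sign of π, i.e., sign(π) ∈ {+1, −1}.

+1

Start at x=24: 24 → 40 → 49 → 11 → 36 → 7 → 47 → … (one orbit).
Cycle lengths of π_37 on ℤ/53ℤ: [26, 26, 1]; 3 cycles in total.
53 − 3 = 50 transpositions; sign(π) = (−1)^50 = +1.
Check: (37/53) = +1 by Zolotarev.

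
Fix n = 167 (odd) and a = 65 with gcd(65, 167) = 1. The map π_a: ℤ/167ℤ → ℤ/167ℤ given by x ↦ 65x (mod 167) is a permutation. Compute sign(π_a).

+1

Trace 124: π^k(124) = [124, 44, 21, 29, 48, 114, 62] for k=0..6.
The orbit structure of x ↦ 65x mod 167: 3 orbits of sizes [83, 83, 1].
Σ(ℓ_i−1) = 167−3 = 164; sign = (−1)^164 = +1.
Check: (65/167) = +1 by Zolotarev.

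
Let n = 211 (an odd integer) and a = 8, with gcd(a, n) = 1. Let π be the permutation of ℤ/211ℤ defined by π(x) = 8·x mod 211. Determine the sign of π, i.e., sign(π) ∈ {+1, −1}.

Trace 102: π^k(102) = [102, 183, 198, 107, 12, 96, 135] for k=0..6.
The orbit structure of x ↦ 8x mod 211: 4 orbits of sizes [70, 70, 70, 1].
Σ(ℓ_i−1) = 211−4 = 207; sign = (−1)^207 = -1.
(8|211)_J = -1 (Zolotarev's lemma cross-check).

-1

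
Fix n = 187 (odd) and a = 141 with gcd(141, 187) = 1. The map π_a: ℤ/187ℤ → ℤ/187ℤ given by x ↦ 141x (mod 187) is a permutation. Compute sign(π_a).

Trace 67: π^k(67) = [67, 97, 26, 113, 38, 122, 185] for k=0..6.
6 cycles of lengths [80, 80, 16, 5, 5, 1].
6 cycles on 187: each ℓ→(−1)^(ℓ−1), product (−1)^181 = -1.

-1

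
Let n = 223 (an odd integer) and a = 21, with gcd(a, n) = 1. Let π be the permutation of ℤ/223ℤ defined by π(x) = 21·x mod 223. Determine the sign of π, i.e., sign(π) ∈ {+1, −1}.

-1

Orbit of 198 under x↦21x: [198, 144, 125, 172, 44, 32, 3]… (length divides ord_223(21)).
π_21 has 2 disjoint cycles with lengths [222, 1] on {0,…,222}.
With 2 cycles on 223 points, sign = (−1)^{223−2} = -1.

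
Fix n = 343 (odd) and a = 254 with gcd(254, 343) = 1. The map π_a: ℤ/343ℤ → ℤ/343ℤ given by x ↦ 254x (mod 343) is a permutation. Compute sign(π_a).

+1

Start at x=200: 200 → 36 → 226 → 123 → 29 → 163 → 242 → … (one orbit).
Cycle lengths of π_254 on ℤ/343ℤ: [147, 147, 21, 21, 3, 3, 1]; 7 cycles in total.
Σ(ℓ_i−1) = 343−7 = 336; sign = (−1)^336 = +1.
The Jacobi symbol (254|343) = +1 (Zolotarev) agrees.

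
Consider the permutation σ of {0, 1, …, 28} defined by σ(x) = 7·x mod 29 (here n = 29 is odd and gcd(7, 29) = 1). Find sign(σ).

+1

Orbit of 24 under x↦7x: [24, 23, 16, 25, 1, 7, 20]… (length divides ord_29(7)).
Cycle type of π: 7×4 + 1; total 5 cycles.
Σ(ℓ_i−1) = 29−5 = 24; sign = (−1)^24 = +1.
Via Zolotarev, sign(π_{7}) = (7|29) = +1.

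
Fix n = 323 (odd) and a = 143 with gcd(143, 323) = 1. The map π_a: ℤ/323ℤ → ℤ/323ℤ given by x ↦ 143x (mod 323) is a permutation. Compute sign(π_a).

Orbit of 260 under x↦143x: [260, 35, 160, 270, 173, 191, 181]… (length divides ord_323(143)).
Cycle lengths of π_143 on ℤ/323ℤ: [144, 144, 18, 16, 1]; 5 cycles in total.
5 cycles on 323: each ℓ→(−1)^(ℓ−1), product (−1)^318 = +1.
(143|323)_J = +1 (Zolotarev's lemma cross-check).

+1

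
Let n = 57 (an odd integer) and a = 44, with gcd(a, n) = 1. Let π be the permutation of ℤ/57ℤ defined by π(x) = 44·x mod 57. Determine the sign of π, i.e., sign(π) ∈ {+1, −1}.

-1

Start at x=11: 11 → 28 → 35 → 1 → 44 → 55 → 26 → … (one orbit).
Cycle lengths of π_44 on ℤ/57ℤ: [18, 18, 9, 9, 2, 1]; 6 cycles in total.
57 − 6 = 51 transpositions; sign(π) = (−1)^51 = -1.
Zolotarev: (44|57) = -1, matching the cycle-count sign.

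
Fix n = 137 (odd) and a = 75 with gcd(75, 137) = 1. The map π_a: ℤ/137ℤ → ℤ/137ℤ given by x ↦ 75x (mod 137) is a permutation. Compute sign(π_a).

Trace 7: π^k(7) = [7, 114, 56, 90, 37, 35, 22] for k=0..6.
π_75 has 2 disjoint cycles with lengths [136, 1] on {0,…,136}.
sign(π) = (−1)^{n − #cycles} = (−1)^{137−2} = (−1)^135 = -1.

-1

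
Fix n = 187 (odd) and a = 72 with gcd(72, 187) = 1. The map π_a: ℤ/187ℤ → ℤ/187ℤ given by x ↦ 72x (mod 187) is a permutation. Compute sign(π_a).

-1

Trace 183: π^k(183) = [183, 86, 21, 16, 30, 103, 123] for k=0..6.
14 cycles of lengths [20, 20, 20, 20, 20, 20, 20, 20, 10, 4, 4, 4, 4, 1].
Σ(ℓ_i−1) = 187−14 = 173; sign = (−1)^173 = -1.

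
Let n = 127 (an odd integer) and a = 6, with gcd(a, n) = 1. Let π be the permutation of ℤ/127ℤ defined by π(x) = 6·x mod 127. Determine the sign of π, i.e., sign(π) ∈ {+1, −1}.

-1

Trace 82: π^k(82) = [82, 111, 31, 59, 100, 92, 44] for k=0..6.
π_6 has 2 disjoint cycles with lengths [126, 1] on {0,…,126}.
n − c = 127 − 2 = 125; sign = (−1)^125 = -1.
Zolotarev: (6|127) = -1, matching the cycle-count sign.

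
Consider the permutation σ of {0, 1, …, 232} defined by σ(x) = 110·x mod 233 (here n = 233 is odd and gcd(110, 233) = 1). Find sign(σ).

+1

Start at x=142: 142 → 9 → 58 → 89 → 4 → 207 → 169 → … (one orbit).
3 cycles of lengths [116, 116, 1].
n − c = 233 − 3 = 230; sign = (−1)^230 = +1.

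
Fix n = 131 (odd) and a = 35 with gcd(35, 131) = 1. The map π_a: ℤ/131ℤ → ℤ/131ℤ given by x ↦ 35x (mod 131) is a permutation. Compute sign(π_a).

+1

Orbit of 114 under x↦35x: [114, 60, 4, 9, 53, 21, 80]… (length divides ord_131(35)).
Decompose π into cycles: lengths [65, 65, 1] (3 cycles, including the fixed point 0).
Σ(ℓ_i−1) = 131−3 = 128; sign = (−1)^128 = +1.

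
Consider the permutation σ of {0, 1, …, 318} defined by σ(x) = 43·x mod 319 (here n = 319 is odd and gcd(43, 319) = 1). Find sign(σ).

Start at x=153: 153 → 199 → 263 → 144 → 131 → 210 → 98 → … (one orbit).
Cycle lengths of π_43 on ℤ/319ℤ: [28, 28, 28, 28, 28, 28, 28, 28, 28, 28, 28, 2, 2, 2, 2, 2, 1]; 17 cycles in total.
Σ(ℓ_i−1) = 319−17 = 302; sign = (−1)^302 = +1.
Via Zolotarev, sign(π_{43}) = (43|319) = +1.

+1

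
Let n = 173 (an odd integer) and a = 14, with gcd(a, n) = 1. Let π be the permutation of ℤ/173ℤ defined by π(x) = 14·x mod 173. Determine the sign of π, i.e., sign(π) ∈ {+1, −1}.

+1

Trace 81: π^k(81) = [81, 96, 133, 132, 118, 95, 119] for k=0..6.
Cycle type of π: 43×4 + 1; total 5 cycles.
With 5 cycles on 173 points, sign = (−1)^{173−5} = +1.
Via Zolotarev, sign(π_{14}) = (14|173) = +1.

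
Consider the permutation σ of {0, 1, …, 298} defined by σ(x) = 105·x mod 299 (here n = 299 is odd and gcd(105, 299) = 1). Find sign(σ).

+1

Trace 144: π^k(144) = [144, 170, 209, 118, 131, 1, 105] for k=0..6.
The orbit structure of x ↦ 105x mod 299: 39 orbits of sizes [11, 11, 11, 11, 11, 11, 11, 11, 11, 11, 11, 11, 11, 11, 11, 11, 11, 11, 11, 11, 11, 11, 11, 11, 11, 11, 1, 1, 1, 1, 1, 1, 1, 1, 1, 1, 1, 1, 1].
sign(π) = (−1)^{n − #cycles} = (−1)^{299−39} = (−1)^260 = +1.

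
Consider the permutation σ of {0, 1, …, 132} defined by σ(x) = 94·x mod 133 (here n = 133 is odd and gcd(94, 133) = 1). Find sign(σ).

+1

Orbit of 132 under x↦94x: [132, 39, 75, 1, 94, 58]… (length divides ord_133(94)).
Cycle type of π: 6×19 + 2×9 + 1; total 29 cycles.
Σ(ℓ_i−1) = 133−29 = 104; sign = (−1)^104 = +1.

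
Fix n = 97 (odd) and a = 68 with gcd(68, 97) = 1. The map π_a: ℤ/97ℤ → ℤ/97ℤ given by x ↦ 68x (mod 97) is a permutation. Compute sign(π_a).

Start at x=95: 95 → 58 → 64 → 84 → 86 → 28 → 61 → … (one orbit).
Cycle type of π: 96 + 1; total 2 cycles.
Σ(ℓ_i−1) = 97−2 = 95; sign = (−1)^95 = -1.

-1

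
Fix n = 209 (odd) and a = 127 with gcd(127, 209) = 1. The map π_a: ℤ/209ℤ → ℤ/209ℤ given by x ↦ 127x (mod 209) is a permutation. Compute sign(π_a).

Trace 173: π^k(173) = [173, 26, 167, 100, 160, 47, 117] for k=0..6.
Cycle type of π: 90×2 + 18 + 10 + 1; total 5 cycles.
5 cycles on 209: each ℓ→(−1)^(ℓ−1), product (−1)^204 = +1.

+1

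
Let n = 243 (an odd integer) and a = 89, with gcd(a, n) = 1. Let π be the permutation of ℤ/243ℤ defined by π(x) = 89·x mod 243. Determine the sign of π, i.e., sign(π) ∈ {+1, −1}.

-1

Trace 44: π^k(44) = [44, 28, 62, 172, 242, 154, 98] for k=0..6.
Cycle lengths of π_89 on ℤ/243ℤ: [54, 54, 54, 18, 18, 18, 6, 6, 6, 2, 2, 2, 2, 1]; 14 cycles in total.
14 cycles on 243: each ℓ→(−1)^(ℓ−1), product (−1)^229 = -1.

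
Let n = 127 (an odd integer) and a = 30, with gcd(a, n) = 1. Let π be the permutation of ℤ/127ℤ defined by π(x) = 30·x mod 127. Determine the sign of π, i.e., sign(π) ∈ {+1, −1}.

Trace 94: π^k(94) = [94, 26, 18, 32, 71, 98, 19] for k=0..6.
Cycle type of π: 63×2 + 1; total 3 cycles.
3 cycles on 127: each ℓ→(−1)^(ℓ−1), product (−1)^124 = +1.
The Jacobi symbol (30|127) = +1 (Zolotarev) agrees.

+1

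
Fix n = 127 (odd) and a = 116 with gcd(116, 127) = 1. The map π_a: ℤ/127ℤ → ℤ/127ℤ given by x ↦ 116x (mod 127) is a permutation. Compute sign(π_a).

-1

Start at x=120: 120 → 77 → 42 → 46 → 2 → 105 → 115 → … (one orbit).
The orbit structure of x ↦ 116x mod 127: 2 orbits of sizes [126, 1].
n − c = 127 − 2 = 125; sign = (−1)^125 = -1.
Check: (116/127) = -1 by Zolotarev.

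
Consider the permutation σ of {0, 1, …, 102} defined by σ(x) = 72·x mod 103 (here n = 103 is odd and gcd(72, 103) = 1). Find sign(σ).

Orbit of 30 under x↦72x: [30, 100, 93, 1, 72, 34, 79]… (length divides ord_103(72)).
Cycle lengths of π_72 on ℤ/103ℤ: [17, 17, 17, 17, 17, 17, 1]; 7 cycles in total.
7 cycles on 103: each ℓ→(−1)^(ℓ−1), product (−1)^96 = +1.

+1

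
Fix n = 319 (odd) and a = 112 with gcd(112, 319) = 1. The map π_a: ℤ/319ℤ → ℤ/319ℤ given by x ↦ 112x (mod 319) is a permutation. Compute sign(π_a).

Start at x=315: 315 → 190 → 226 → 111 → 310 → 268 → 30 → … (one orbit).
The orbit structure of x ↦ 112x mod 319: 10 orbits of sizes [70, 70, 70, 70, 10, 7, 7, 7, 7, 1].
Σ(ℓ_i−1) = 319−10 = 309; sign = (−1)^309 = -1.
Via Zolotarev, sign(π_{112}) = (112|319) = -1.

-1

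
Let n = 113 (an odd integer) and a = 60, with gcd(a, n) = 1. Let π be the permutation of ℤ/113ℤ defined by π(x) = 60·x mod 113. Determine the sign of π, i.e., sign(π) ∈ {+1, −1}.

+1

Start at x=81: 81 → 1 → 60 → 97 → 57 → 30 → 105 → … (one orbit).
The orbit structure of x ↦ 60x mod 113: 5 orbits of sizes [28, 28, 28, 28, 1].
With 5 cycles on 113 points, sign = (−1)^{113−5} = +1.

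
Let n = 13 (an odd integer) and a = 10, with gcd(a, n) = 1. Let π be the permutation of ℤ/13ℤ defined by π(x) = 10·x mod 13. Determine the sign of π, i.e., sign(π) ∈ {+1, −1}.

+1

Start at x=3: 3 → 4 → 1 → 10 → 9 → 12 → 3 (one orbit).
Cycle type of π: 6×2 + 1; total 3 cycles.
Σ(ℓ_i−1) = 13−3 = 10; sign = (−1)^10 = +1.
The Jacobi symbol (10|13) = +1 (Zolotarev) agrees.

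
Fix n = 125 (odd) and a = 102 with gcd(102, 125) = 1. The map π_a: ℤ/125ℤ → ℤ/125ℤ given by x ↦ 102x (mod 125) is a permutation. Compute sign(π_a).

Start at x=94: 94 → 88 → 101 → 52 → 54 → 8 → 66 → … (one orbit).
π_102 has 4 disjoint cycles with lengths [100, 20, 4, 1] on {0,…,124}.
With 4 cycles on 125 points, sign = (−1)^{125−4} = -1.
Zolotarev: (102|125) = -1, matching the cycle-count sign.

-1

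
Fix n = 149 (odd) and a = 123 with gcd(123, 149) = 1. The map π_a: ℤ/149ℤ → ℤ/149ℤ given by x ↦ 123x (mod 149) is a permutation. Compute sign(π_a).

+1

Start at x=25: 25 → 95 → 63 → 1 → 123 → 80 → 6 → … (one orbit).
The orbit structure of x ↦ 123x mod 149: 5 orbits of sizes [37, 37, 37, 37, 1].
Σ(ℓ_i−1) = 149−5 = 144; sign = (−1)^144 = +1.
(123|149)_J = +1 (Zolotarev's lemma cross-check).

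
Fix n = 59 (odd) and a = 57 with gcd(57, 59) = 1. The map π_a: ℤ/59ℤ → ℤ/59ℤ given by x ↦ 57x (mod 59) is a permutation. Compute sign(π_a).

+1

Start at x=1: 1 → 57 → 4 → 51 → 16 → 27 → 5 → … (one orbit).
The orbit structure of x ↦ 57x mod 59: 3 orbits of sizes [29, 29, 1].
With 3 cycles on 59 points, sign = (−1)^{59−3} = +1.
Via Zolotarev, sign(π_{57}) = (57|59) = +1.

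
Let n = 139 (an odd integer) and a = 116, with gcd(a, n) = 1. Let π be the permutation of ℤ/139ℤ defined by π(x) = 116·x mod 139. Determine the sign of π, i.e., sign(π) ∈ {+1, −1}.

Start at x=44: 44 → 100 → 63 → 80 → 106 → 64 → 57 → … (one orbit).
Cycle lengths of π_116 on ℤ/139ℤ: [23, 23, 23, 23, 23, 23, 1]; 7 cycles in total.
With 7 cycles on 139 points, sign = (−1)^{139−7} = +1.
Zolotarev: (116|139) = +1, matching the cycle-count sign.

+1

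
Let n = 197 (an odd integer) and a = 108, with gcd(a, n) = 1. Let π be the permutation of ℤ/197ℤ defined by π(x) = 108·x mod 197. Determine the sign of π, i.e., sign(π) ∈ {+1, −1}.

Start at x=24: 24 → 31 → 196 → 89 → 156 → 103 → 92 → … (one orbit).
The orbit structure of x ↦ 108x mod 197: 2 orbits of sizes [196, 1].
Σ(ℓ_i−1) = 197−2 = 195; sign = (−1)^195 = -1.
Zolotarev: (108|197) = -1, matching the cycle-count sign.

-1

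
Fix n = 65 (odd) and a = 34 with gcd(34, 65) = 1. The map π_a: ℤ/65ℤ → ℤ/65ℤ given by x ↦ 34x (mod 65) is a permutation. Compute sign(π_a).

Start at x=44: 44 → 1 → 34 → 51 → 44 (one orbit).
Decompose π into cycles: lengths [4, 4, 4, 4, 4, 4, 4, 4, 4, 4, 4, 4, 4, 4, 4, 2, 2, 1] (18 cycles, including the fixed point 0).
65 − 18 = 47 transpositions; sign(π) = (−1)^47 = -1.
Check: (34/65) = -1 by Zolotarev.

-1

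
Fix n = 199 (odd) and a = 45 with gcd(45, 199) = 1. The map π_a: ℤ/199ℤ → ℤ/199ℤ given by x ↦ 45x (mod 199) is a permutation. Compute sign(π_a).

+1

Orbit of 151 under x↦45x: [151, 29, 111, 20, 104, 103, 58]… (length divides ord_199(45)).
Cycle lengths of π_45 on ℤ/199ℤ: [99, 99, 1]; 3 cycles in total.
Σ(ℓ_i−1) = 199−3 = 196; sign = (−1)^196 = +1.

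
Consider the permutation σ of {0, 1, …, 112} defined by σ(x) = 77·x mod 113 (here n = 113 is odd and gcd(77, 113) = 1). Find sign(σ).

+1

Orbit of 28 under x↦77x: [28, 9, 15, 25, 4, 82, 99]… (length divides ord_113(77)).
The orbit structure of x ↦ 77x mod 113: 3 orbits of sizes [56, 56, 1].
113 − 3 = 110 transpositions; sign(π) = (−1)^110 = +1.
Via Zolotarev, sign(π_{77}) = (77|113) = +1.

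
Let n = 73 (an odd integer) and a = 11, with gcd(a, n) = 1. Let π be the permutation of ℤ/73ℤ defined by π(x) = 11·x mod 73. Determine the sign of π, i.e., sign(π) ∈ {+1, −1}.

Start at x=37: 37 → 42 → 24 → 45 → 57 → 43 → 35 → … (one orbit).
π_11 has 2 disjoint cycles with lengths [72, 1] on {0,…,72}.
2 cycles on 73: each ℓ→(−1)^(ℓ−1), product (−1)^71 = -1.
Check: (11/73) = -1 by Zolotarev.

-1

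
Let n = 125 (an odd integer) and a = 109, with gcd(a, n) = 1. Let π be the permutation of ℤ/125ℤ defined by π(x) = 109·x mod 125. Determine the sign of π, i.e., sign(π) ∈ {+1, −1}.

Trace 106: π^k(106) = [106, 54, 11, 74, 66, 69, 21] for k=0..6.
Cycle type of π: 50×2 + 10×2 + 2×2 + 1; total 7 cycles.
sign(π) = (−1)^{n − #cycles} = (−1)^{125−7} = (−1)^118 = +1.
The Jacobi symbol (109|125) = +1 (Zolotarev) agrees.

+1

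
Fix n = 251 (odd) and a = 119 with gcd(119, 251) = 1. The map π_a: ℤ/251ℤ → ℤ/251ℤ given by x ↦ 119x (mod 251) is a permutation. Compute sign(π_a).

+1

Trace 119: π^k(119) = [119, 105, 196, 232, 249, 13, 41] for k=0..6.
π_119 has 3 disjoint cycles with lengths [125, 125, 1] on {0,…,250}.
251 − 3 = 248 transpositions; sign(π) = (−1)^248 = +1.
(119|251)_J = +1 (Zolotarev's lemma cross-check).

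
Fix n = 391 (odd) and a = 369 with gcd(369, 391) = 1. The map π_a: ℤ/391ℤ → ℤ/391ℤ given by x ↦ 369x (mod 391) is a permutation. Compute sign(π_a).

-1

Orbit of 254 under x↦369x: [254, 277, 162, 346, 208, 116, 185]… (length divides ord_391(369)).
Cycle type of π: 16×23 + 1×23; total 46 cycles.
With 46 cycles on 391 points, sign = (−1)^{391−46} = -1.
Zolotarev: (369|391) = -1, matching the cycle-count sign.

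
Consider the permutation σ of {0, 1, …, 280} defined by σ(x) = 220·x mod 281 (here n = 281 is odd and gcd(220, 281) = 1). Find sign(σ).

-1

Start at x=49: 49 → 102 → 241 → 192 → 90 → 130 → 219 → … (one orbit).
Decompose π into cycles: lengths [40, 40, 40, 40, 40, 40, 40, 1] (8 cycles, including the fixed point 0).
8 cycles on 281: each ℓ→(−1)^(ℓ−1), product (−1)^273 = -1.
Via Zolotarev, sign(π_{220}) = (220|281) = -1.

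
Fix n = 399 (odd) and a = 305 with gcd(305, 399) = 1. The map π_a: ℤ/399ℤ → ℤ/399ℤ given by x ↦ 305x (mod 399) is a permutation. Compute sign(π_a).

Start at x=172: 172 → 191 → 1 → 305 → 58 → 134 → 172 (one orbit).
Cycle type of π: 6×38 + 3×38 + 2×19 + 1×19; total 114 cycles.
sign(π) = (−1)^{n − #cycles} = (−1)^{399−114} = (−1)^285 = -1.

-1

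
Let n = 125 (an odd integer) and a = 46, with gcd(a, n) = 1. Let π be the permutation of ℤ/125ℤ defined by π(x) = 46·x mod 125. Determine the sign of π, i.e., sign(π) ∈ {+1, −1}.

+1

Orbit of 66 under x↦46x: [66, 36, 31, 51, 96, 41, 11]… (length divides ord_125(46)).
Cycle lengths of π_46 on ℤ/125ℤ: [25, 25, 25, 25, 5, 5, 5, 5, 1, 1, 1, 1, 1]; 13 cycles in total.
n − c = 125 − 13 = 112; sign = (−1)^112 = +1.
Check: (46/125) = +1 by Zolotarev.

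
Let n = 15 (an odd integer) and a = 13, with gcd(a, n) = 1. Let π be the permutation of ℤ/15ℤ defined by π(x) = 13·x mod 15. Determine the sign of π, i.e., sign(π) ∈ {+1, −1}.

Orbit of 1 under x↦13x: [1, 13, 4, 7]… (length divides ord_15(13)).
6 cycles of lengths [4, 4, 4, 1, 1, 1].
6 cycles on 15: each ℓ→(−1)^(ℓ−1), product (−1)^9 = -1.
The Jacobi symbol (13|15) = -1 (Zolotarev) agrees.

-1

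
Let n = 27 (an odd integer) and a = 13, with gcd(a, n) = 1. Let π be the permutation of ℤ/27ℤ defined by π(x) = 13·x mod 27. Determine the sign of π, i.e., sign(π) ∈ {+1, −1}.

+1

Trace 16: π^k(16) = [16, 19, 4, 25, 1, 13, 7] for k=0..6.
The orbit structure of x ↦ 13x mod 27: 7 orbits of sizes [9, 9, 3, 3, 1, 1, 1].
Σ(ℓ_i−1) = 27−7 = 20; sign = (−1)^20 = +1.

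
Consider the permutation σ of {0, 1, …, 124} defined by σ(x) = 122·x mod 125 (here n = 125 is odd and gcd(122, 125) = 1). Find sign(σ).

-1

Orbit of 29 under x↦122x: [29, 38, 11, 92, 99, 78, 16]… (length divides ord_125(122)).
The orbit structure of x ↦ 122x mod 125: 4 orbits of sizes [100, 20, 4, 1].
Σ(ℓ_i−1) = 125−4 = 121; sign = (−1)^121 = -1.
(122|125)_J = -1 (Zolotarev's lemma cross-check).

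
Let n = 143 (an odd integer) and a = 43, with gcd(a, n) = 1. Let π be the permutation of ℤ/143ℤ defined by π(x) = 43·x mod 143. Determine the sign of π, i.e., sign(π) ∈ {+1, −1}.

-1

Trace 100: π^k(100) = [100, 10, 1, 43, 133, 142] for k=0..5.
π_43 has 28 disjoint cycles with lengths [6, 6, 6, 6, 6, 6, 6, 6, 6, 6, 6, 6, 6, 6, 6, 6, 6, 6, 6, 6, 6, 6, 2, 2, 2, 2, 2, 1] on {0,…,142}.
sign(π) = (−1)^{n − #cycles} = (−1)^{143−28} = (−1)^115 = -1.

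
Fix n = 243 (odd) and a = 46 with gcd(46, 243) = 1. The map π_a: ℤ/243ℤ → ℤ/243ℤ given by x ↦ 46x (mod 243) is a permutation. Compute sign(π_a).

+1

Orbit of 127 under x↦46x: [127, 10, 217, 19, 145, 109, 154]… (length divides ord_243(46)).
Cycle lengths of π_46 on ℤ/243ℤ: [27, 27, 27, 27, 27, 27, 9, 9, 9, 9, 9, 9, 3, 3, 3, 3, 3, 3, 1, 1, 1, 1, 1, 1, 1, 1, 1]; 27 cycles in total.
Σ(ℓ_i−1) = 243−27 = 216; sign = (−1)^216 = +1.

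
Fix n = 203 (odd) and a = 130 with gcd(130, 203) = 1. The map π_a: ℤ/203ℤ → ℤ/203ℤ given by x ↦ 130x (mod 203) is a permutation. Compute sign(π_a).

-1

Trace 99: π^k(99) = [99, 81, 177, 71, 95, 170, 176] for k=0..6.
The orbit structure of x ↦ 130x mod 203: 6 orbits of sizes [84, 84, 28, 3, 3, 1].
203 − 6 = 197 transpositions; sign(π) = (−1)^197 = -1.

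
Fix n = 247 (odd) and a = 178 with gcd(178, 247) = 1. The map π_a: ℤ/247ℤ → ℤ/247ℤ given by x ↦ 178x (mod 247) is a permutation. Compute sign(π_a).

+1

Start at x=68: 68 → 1 → 178 → 68 (one orbit).
Cycle lengths of π_178 on ℤ/247ℤ: [3, 3, 3, 3, 3, 3, 3, 3, 3, 3, 3, 3, 3, 3, 3, 3, 3, 3, 3, 3, 3, 3, 3, 3, 3, 3, 3, 3, 3, 3, 3, 3, 3, 3, 3, 3, 3, 3, 3, 3, 3, 3, 3, 3, 3, 3, 3, 3, 3, 3, 3, 3, 3, 3, 3, 3, 3, 3, 3, 3, 3, 3, 3, 3, 3, 3, 3, 3, 3, 3, 3, 3, 3, 3, 3, 3, 3, 3, 3, 3, 3, 3, 1]; 83 cycles in total.
sign(π) = (−1)^{n − #cycles} = (−1)^{247−83} = (−1)^164 = +1.
(178|247)_J = +1 (Zolotarev's lemma cross-check).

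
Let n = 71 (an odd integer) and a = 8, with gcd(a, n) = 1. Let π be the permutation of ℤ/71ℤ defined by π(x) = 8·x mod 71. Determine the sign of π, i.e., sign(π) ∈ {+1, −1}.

+1

Trace 5: π^k(5) = [5, 40, 36, 4, 32, 43, 60] for k=0..6.
π_8 has 3 disjoint cycles with lengths [35, 35, 1] on {0,…,70}.
n − c = 71 − 3 = 68; sign = (−1)^68 = +1.
(8|71)_J = +1 (Zolotarev's lemma cross-check).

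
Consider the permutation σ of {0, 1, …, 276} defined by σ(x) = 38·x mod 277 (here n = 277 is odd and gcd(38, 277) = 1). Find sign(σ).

Orbit of 125 under x↦38x: [125, 41, 173, 203, 235, 66, 15]… (length divides ord_277(38)).
Decompose π into cycles: lengths [92, 92, 92, 1] (4 cycles, including the fixed point 0).
4 cycles on 277: each ℓ→(−1)^(ℓ−1), product (−1)^273 = -1.
(38|277)_J = -1 (Zolotarev's lemma cross-check).

-1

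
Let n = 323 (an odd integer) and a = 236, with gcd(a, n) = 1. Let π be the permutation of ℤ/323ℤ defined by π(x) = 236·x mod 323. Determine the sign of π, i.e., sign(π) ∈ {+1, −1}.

Start at x=246: 246 → 239 → 202 → 191 → 179 → 254 → 189 → … (one orbit).
Cycle type of π: 24×12 + 8×2 + 6×3 + 1; total 18 cycles.
18 cycles on 323: each ℓ→(−1)^(ℓ−1), product (−1)^305 = -1.

-1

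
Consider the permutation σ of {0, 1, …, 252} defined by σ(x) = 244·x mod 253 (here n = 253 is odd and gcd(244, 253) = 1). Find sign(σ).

+1

Orbit of 178 under x↦244x: [178, 169, 250, 27, 10, 163, 51]… (length divides ord_253(244)).
Cycle lengths of π_244 on ℤ/253ℤ: [110, 110, 22, 10, 1]; 5 cycles in total.
With 5 cycles on 253 points, sign = (−1)^{253−5} = +1.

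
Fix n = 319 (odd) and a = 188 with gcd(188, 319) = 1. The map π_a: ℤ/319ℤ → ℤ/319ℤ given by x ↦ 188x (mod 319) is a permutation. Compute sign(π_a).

Trace 309: π^k(309) = [309, 34, 12, 23, 177, 100, 298] for k=0..6.
Cycle type of π: 28×11 + 1×11; total 22 cycles.
With 22 cycles on 319 points, sign = (−1)^{319−22} = -1.
(188|319)_J = -1 (Zolotarev's lemma cross-check).

-1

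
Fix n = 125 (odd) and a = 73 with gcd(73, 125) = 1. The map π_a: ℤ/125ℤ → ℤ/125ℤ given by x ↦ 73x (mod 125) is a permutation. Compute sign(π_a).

-1

Start at x=122: 122 → 31 → 13 → 74 → 27 → 96 → 8 → … (one orbit).
Cycle lengths of π_73 on ℤ/125ℤ: [100, 20, 4, 1]; 4 cycles in total.
sign(π) = (−1)^{n − #cycles} = (−1)^{125−4} = (−1)^121 = -1.
(73|125)_J = -1 (Zolotarev's lemma cross-check).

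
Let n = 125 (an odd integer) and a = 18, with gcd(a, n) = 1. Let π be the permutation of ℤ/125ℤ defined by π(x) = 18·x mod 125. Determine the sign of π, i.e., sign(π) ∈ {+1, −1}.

-1

Orbit of 18 under x↦18x: [18, 74, 82, 101, 68, 99, 32]… (length divides ord_125(18)).
12 cycles of lengths [20, 20, 20, 20, 20, 4, 4, 4, 4, 4, 4, 1].
125 − 12 = 113 transpositions; sign(π) = (−1)^113 = -1.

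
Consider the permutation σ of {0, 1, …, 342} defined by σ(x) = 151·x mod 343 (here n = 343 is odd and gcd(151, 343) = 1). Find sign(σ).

Trace 120: π^k(120) = [120, 284, 9, 330, 95, 282, 50] for k=0..6.
The orbit structure of x ↦ 151x mod 343: 7 orbits of sizes [147, 147, 21, 21, 3, 3, 1].
With 7 cycles on 343 points, sign = (−1)^{343−7} = +1.
(151|343)_J = +1 (Zolotarev's lemma cross-check).

+1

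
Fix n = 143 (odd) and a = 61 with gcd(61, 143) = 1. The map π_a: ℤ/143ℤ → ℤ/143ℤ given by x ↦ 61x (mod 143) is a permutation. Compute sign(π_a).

Trace 74: π^k(74) = [74, 81, 79, 100, 94, 14, 139] for k=0..6.
Cycle lengths of π_61 on ℤ/143ℤ: [30, 30, 30, 30, 10, 3, 3, 3, 3, 1]; 10 cycles in total.
sign(π) = (−1)^{n − #cycles} = (−1)^{143−10} = (−1)^133 = -1.

-1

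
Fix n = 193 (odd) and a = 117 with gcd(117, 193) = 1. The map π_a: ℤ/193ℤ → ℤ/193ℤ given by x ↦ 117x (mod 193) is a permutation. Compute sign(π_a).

Orbit of 190 under x↦117x: [190, 35, 42, 89, 184, 105, 126]… (length divides ord_193(117)).
Cycle lengths of π_117 on ℤ/193ℤ: [64, 64, 64, 1]; 4 cycles in total.
193 − 4 = 189 transpositions; sign(π) = (−1)^189 = -1.
Via Zolotarev, sign(π_{117}) = (117|193) = -1.

-1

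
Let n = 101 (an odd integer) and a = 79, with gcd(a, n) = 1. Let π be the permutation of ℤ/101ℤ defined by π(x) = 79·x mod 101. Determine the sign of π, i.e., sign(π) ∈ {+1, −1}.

+1

Orbit of 52 under x↦79x: [52, 68, 19, 87, 5, 92, 97]… (length divides ord_101(79)).
The orbit structure of x ↦ 79x mod 101: 5 orbits of sizes [25, 25, 25, 25, 1].
With 5 cycles on 101 points, sign = (−1)^{101−5} = +1.
(79|101)_J = +1 (Zolotarev's lemma cross-check).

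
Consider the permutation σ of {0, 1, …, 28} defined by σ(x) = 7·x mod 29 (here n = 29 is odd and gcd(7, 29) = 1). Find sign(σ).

Start at x=23: 23 → 16 → 25 → 1 → 7 → 20 → 24 → 23 (one orbit).
The orbit structure of x ↦ 7x mod 29: 5 orbits of sizes [7, 7, 7, 7, 1].
Σ(ℓ_i−1) = 29−5 = 24; sign = (−1)^24 = +1.
Zolotarev: (7|29) = +1, matching the cycle-count sign.

+1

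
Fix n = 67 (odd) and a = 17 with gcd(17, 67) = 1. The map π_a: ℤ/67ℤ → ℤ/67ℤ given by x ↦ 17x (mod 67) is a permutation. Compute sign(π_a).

+1

Orbit of 39 under x↦17x: [39, 60, 15, 54, 47, 62, 49]… (length divides ord_67(17)).
π_17 has 3 disjoint cycles with lengths [33, 33, 1] on {0,…,66}.
sign(π) = (−1)^{n − #cycles} = (−1)^{67−3} = (−1)^64 = +1.
Check: (17/67) = +1 by Zolotarev.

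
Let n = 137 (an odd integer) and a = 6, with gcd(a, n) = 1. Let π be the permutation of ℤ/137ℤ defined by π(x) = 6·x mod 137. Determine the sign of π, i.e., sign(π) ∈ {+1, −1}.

Start at x=119: 119 → 29 → 37 → 85 → 99 → 46 → 2 → … (one orbit).
π_6 has 2 disjoint cycles with lengths [136, 1] on {0,…,136}.
Σ(ℓ_i−1) = 137−2 = 135; sign = (−1)^135 = -1.
Check: (6/137) = -1 by Zolotarev.

-1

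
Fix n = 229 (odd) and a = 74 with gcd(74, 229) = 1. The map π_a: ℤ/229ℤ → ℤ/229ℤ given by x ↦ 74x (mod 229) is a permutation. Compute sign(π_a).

Orbit of 144 under x↦74x: [144, 122, 97, 79, 121, 23, 99]… (length divides ord_229(74)).
Cycle lengths of π_74 on ℤ/229ℤ: [228, 1]; 2 cycles in total.
With 2 cycles on 229 points, sign = (−1)^{229−2} = -1.
Via Zolotarev, sign(π_{74}) = (74|229) = -1.

-1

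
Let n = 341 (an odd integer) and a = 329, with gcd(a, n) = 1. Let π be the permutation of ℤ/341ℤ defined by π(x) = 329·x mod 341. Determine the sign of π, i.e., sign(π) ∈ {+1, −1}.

-1

Start at x=76: 76 → 111 → 32 → 298 → 175 → 287 → 307 → … (one orbit).
The orbit structure of x ↦ 329x mod 341: 18 orbits of sizes [30, 30, 30, 30, 30, 30, 30, 30, 30, 30, 15, 15, 2, 2, 2, 2, 2, 1].
n − c = 341 − 18 = 323; sign = (−1)^323 = -1.
Zolotarev: (329|341) = -1, matching the cycle-count sign.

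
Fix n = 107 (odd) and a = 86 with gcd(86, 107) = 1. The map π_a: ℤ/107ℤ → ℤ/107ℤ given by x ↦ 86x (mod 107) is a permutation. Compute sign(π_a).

+1

Trace 102: π^k(102) = [102, 105, 42, 81, 11, 90, 36] for k=0..6.
Cycle type of π: 53×2 + 1; total 3 cycles.
Σ(ℓ_i−1) = 107−3 = 104; sign = (−1)^104 = +1.
The Jacobi symbol (86|107) = +1 (Zolotarev) agrees.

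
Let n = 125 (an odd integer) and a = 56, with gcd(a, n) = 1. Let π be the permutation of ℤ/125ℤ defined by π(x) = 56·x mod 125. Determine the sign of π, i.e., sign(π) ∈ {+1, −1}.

+1

Orbit of 31 under x↦56x: [31, 111, 91, 96, 1, 56, 11]… (length divides ord_125(56)).
Cycle lengths of π_56 on ℤ/125ℤ: [25, 25, 25, 25, 5, 5, 5, 5, 1, 1, 1, 1, 1]; 13 cycles in total.
With 13 cycles on 125 points, sign = (−1)^{125−13} = +1.
Zolotarev: (56|125) = +1, matching the cycle-count sign.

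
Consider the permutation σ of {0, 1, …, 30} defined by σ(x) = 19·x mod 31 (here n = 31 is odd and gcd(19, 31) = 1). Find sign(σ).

Orbit of 16 under x↦19x: [16, 25, 10, 4, 14, 18, 1]… (length divides ord_31(19)).
Decompose π into cycles: lengths [15, 15, 1] (3 cycles, including the fixed point 0).
3 cycles on 31: each ℓ→(−1)^(ℓ−1), product (−1)^28 = +1.

+1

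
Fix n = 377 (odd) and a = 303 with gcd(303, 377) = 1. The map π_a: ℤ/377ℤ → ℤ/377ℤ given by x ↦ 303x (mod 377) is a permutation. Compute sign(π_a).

+1

Orbit of 64 under x↦303x: [64, 165, 231, 248, 121, 94, 207]… (length divides ord_377(303)).
Cycle lengths of π_303 on ℤ/377ℤ: [42, 42, 42, 42, 42, 42, 42, 42, 14, 14, 6, 6, 1]; 13 cycles in total.
Σ(ℓ_i−1) = 377−13 = 364; sign = (−1)^364 = +1.
Zolotarev: (303|377) = +1, matching the cycle-count sign.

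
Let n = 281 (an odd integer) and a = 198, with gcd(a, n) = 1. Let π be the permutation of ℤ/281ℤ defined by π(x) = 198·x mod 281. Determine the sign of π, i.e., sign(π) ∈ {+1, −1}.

-1

Trace 228: π^k(228) = [228, 184, 183, 266, 121, 73, 123] for k=0..6.
Cycle type of π: 280 + 1; total 2 cycles.
sign(π) = (−1)^{n − #cycles} = (−1)^{281−2} = (−1)^279 = -1.
The Jacobi symbol (198|281) = -1 (Zolotarev) agrees.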